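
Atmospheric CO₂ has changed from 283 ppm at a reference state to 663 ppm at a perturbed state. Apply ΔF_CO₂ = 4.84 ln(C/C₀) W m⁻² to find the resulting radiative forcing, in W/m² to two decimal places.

CO₂ absorption bands are partially saturated, so forcing scales with the logarithm of the concentration ratio.
CO₂: 4.84 × ln(663/283) = 4.84 × ln(2.34276) = 4.84 × 0.85133 = 4.1204 W/m².

ΔF = 4.12 W/m²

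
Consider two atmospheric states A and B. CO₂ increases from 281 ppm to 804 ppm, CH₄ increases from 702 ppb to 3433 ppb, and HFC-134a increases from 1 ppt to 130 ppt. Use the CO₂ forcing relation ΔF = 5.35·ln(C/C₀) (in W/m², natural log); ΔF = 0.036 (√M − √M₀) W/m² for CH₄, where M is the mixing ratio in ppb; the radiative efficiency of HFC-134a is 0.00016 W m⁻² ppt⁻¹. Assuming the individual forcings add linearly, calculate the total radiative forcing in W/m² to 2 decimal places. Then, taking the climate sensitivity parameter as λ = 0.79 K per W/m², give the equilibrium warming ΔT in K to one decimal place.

ΔF = 6.80 W/m²; ΔT = 5.4 K

CO₂: 5.35 × ln(804/281) = 5.35 × ln(2.86121) = 5.35 × 1.05124 = 5.6241 W/m².
CH₄: 0.036 × (√3433 − √702) = 0.036 × (58.5918 − 26.4953) = 0.036 × 32.0965 = 1.1555 W/m².
HFC-134a: ΔF = 0.00016 × (130 − 1) = 0.00016 × 129 = 0.0206 W/m².
Total ΔF = 5.6241 + 1.1555 + 0.0206 = 6.8002 W/m².
ΔT = λ ΔF = 0.79 × 6.80 = 5.3720 K.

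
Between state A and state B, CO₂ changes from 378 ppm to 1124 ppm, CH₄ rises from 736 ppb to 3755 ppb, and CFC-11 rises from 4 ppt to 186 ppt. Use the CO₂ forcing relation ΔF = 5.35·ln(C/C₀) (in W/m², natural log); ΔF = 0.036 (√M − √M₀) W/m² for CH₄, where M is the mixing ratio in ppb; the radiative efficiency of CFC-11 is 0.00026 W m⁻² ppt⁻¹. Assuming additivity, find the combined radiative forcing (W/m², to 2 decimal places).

ΔF = 7.11 W/m²

CO₂: 5.35 × ln(1124/378) = 5.35 × ln(2.97354) = 5.35 × 1.08975 = 5.8302 W/m².
CH₄: 0.036 × (√3755 − √736) = 0.036 × (61.2781 − 27.1293) = 0.036 × 34.1488 = 1.2294 W/m².
CFC-11: ΔF = 0.00026 × (186 − 4) = 0.00026 × 182 = 0.0473 W/m².
Total ΔF = 5.8302 + 1.2294 + 0.0473 = 7.1069 W/m².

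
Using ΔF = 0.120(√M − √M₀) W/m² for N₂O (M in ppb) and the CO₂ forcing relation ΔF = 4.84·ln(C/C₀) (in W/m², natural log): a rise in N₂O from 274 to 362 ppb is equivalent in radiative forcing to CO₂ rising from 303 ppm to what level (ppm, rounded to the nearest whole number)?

N₂O forcing: 0.120 × (√362 − √274) = 0.120 × (19.0263 − 16.5529) = 0.120 × 2.4734 = 0.29681 W/m².
Set 4.84 ln(C/303) = 0.29681: ln(C/303) = 0.29681/4.84 = 0.06132, so C = 303 × e^0.06132 = 303 × 1.06324 = 322.16 ppm.

C ≈ 322 ppm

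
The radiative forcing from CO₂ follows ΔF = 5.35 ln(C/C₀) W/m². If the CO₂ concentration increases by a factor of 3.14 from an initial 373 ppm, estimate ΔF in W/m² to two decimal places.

Because the forcing depends only on the ratio C/C₀, the initial concentration does not enter.
ΔF = 5.35 × ln(3.14) = 5.35 × 1.14422 = 6.1216 W/m².

ΔF = 6.12 W/m²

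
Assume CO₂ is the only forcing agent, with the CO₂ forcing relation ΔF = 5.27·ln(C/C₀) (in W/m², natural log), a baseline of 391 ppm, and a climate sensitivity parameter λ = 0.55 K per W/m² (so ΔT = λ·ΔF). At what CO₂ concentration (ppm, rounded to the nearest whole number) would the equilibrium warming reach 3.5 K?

C ≈ 1308 ppm

Required forcing: ΔF = ΔT/λ = 3.5/0.55 = 6.3636 W/m².
Then ln(C/391) = ΔF/5.27 = 6.3636/5.27 = 1.20751.
So C = 391 × e^1.20751 = 391 × 3.34514 = 1307.95 ppm.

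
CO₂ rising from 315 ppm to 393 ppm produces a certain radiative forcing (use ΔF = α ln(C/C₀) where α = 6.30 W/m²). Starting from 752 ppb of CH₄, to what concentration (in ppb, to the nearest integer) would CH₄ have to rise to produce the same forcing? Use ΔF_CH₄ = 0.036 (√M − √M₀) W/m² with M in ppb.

CO₂ forcing: 6.30 × ln(393/315) = 6.30 × 0.221237 = 1.39379 W/m².
Set 0.036(√M − √752) = 1.39379: √M = 1.39379/0.036 + √752 = 38.7164 + 27.4226 = 66.1390.
M = (66.1390)² = 4374.37 ppb.

M ≈ 4374 ppb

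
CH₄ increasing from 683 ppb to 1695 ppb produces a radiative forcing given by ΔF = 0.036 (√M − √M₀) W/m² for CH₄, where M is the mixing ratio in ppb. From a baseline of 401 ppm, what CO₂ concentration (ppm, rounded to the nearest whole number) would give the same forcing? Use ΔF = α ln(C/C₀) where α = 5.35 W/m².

C ≈ 444 ppm

CH₄ forcing: 0.036 × (√1695 − √683) = 0.036 × (41.1704 − 26.1343) = 0.036 × 15.0361 = 0.54130 W/m².
Set 5.35 ln(C/401) = 0.54130: ln(C/401) = 0.54130/5.35 = 0.10118, so C = 401 × e^0.10118 = 401 × 1.10648 = 443.70 ppm.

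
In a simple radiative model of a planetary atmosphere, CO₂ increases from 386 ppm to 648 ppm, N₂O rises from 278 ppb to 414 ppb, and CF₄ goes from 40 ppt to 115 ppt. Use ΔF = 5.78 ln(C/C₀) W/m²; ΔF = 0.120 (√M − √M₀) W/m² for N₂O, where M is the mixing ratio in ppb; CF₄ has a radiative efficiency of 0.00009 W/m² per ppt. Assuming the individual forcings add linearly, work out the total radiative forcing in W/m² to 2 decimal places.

CO₂: 5.78 × ln(648/386) = 5.78 × ln(1.67876) = 5.78 × 0.51806 = 2.9944 W/m².
N₂O: 0.120 × (√414 − √278) = 0.120 × (20.3470 − 16.6733) = 0.120 × 3.6737 = 0.4408 W/m².
CF₄: ΔF = 0.00009 × (115 − 40) = 0.00009 × 75 = 0.0068 W/m².
Total ΔF = 2.9944 + 0.4408 + 0.0068 = 3.4420 W/m².

ΔF = 3.44 W/m²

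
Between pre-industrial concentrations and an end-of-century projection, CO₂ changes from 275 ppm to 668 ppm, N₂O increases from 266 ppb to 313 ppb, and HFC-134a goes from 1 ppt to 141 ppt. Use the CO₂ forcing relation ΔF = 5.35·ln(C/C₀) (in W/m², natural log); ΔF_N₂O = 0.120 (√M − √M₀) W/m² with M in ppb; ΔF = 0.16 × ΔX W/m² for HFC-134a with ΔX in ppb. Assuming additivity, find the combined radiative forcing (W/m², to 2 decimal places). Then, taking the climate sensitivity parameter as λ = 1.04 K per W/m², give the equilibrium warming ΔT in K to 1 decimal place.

ΔF = 4.94 W/m²; ΔT = 5.1 K

CO₂: 5.35 × ln(668/275) = 5.35 × ln(2.42909) = 5.35 × 0.88752 = 4.7482 W/m².
N₂O: 0.120 × (√313 − √266) = 0.120 × (17.6918 − 16.3095) = 0.120 × 1.3823 = 0.1659 W/m².
HFC-134a: Δ = 141 − 1 = 140 ppt = 0.140 ppb; ΔF = 0.16 × 0.140 = 0.0224 W/m².
Total ΔF = 4.7482 + 0.1659 + 0.0224 = 4.9365 W/m².
ΔT = λ ΔF = 1.04 × 4.94 = 5.1376 K.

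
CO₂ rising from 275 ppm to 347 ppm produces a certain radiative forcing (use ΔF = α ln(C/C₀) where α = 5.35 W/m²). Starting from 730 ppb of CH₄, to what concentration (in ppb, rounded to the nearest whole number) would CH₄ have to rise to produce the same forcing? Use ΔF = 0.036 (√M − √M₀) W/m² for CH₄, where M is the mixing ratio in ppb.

M ≈ 3792 ppb

CO₂ forcing: 5.35 × ln(347/275) = 5.35 × 0.232554 = 1.24416 W/m².
Set 0.036(√M − √730) = 1.24416: √M = 1.24416/0.036 + √730 = 34.5600 + 27.0185 = 61.5785.
M = (61.5785)² = 3791.91 ppb.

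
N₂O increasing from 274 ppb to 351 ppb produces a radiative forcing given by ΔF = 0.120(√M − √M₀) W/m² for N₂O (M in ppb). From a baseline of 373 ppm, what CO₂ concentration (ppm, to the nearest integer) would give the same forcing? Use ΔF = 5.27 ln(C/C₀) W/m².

N₂O forcing: 0.120 × (√351 − √274) = 0.120 × (18.7350 − 16.5529) = 0.120 × 2.1821 = 0.26185 W/m².
Set 5.27 ln(C/373) = 0.26185: ln(C/373) = 0.26185/5.27 = 0.04969, so C = 373 × e^0.04969 = 373 × 1.05095 = 392.00 ppm.

C ≈ 392 ppm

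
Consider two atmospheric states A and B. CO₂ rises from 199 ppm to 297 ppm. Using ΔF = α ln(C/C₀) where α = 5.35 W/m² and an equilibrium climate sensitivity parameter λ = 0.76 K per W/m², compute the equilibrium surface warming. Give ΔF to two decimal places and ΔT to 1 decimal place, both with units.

CO₂: 5.35 × ln(297/199) = 5.35 × ln(1.49246) = 5.35 × 0.40043 = 2.1423 W/m².
ΔT = λ ΔF = 0.76 × 2.14 = 1.6264 K.

ΔF = 2.14 W/m²; ΔT = 1.6 K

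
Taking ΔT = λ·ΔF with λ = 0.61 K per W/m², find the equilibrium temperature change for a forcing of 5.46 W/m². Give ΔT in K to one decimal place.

ΔT = λ ΔF = 0.61 × 5.46 = 3.3306 K.

ΔT = 3.3 K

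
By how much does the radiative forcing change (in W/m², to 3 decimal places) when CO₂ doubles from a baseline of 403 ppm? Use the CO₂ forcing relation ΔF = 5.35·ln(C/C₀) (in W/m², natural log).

ΔF = 5.35 × ln(2) = 5.35 × 0.69315 = 3.7084 W/m².

ΔF = 3.708 W/m²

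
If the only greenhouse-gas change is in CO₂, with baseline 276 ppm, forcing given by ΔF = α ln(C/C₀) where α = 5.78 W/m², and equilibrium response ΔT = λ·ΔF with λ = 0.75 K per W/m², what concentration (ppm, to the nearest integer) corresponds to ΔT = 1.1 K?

Required forcing: ΔF = ΔT/λ = 1.1/0.75 = 1.4667 W/m².
Then ln(C/276) = ΔF/5.78 = 1.4667/5.78 = 0.25375.
So C = 276 × e^0.25375 = 276 × 1.28885 = 355.72 ppm.

C ≈ 356 ppm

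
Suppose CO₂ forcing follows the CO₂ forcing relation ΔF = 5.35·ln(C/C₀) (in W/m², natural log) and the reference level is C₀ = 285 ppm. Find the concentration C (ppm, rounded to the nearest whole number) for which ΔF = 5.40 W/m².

Set 5.35 ln(C/285) = 5.40, so ln(C/285) = 5.40/5.35 = 1.00935.
Then C/285 = e^1.00935 = 2.74382, giving C = 285 × 2.74382 = 781.99 ppm.

C ≈ 782 ppm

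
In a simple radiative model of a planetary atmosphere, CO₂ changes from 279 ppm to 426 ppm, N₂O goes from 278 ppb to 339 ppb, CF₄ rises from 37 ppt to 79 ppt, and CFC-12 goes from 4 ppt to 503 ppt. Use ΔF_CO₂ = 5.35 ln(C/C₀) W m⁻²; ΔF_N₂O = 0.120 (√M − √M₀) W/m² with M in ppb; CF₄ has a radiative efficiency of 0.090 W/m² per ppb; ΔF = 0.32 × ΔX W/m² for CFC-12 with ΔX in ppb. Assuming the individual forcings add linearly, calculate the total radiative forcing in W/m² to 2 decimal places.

ΔF = 2.64 W/m²

CO₂: 5.35 × ln(426/279) = 5.35 × ln(1.52688) = 5.35 × 0.42323 = 2.2643 W/m².
N₂O: 0.120 × (√339 − √278) = 0.120 × (18.4120 − 16.6733) = 0.120 × 1.7387 = 0.2086 W/m².
CF₄: Δ = 79 − 37 = 42 ppt = 0.042 ppb; ΔF = 0.090 × 0.042 = 0.0038 W/m².
CFC-12: Δ = 503 − 4 = 499 ppt = 0.499 ppb; ΔF = 0.32 × 0.499 = 0.1597 W/m².
Total ΔF = 2.2643 + 0.2086 + 0.0038 + 0.1597 = 2.6364 W/m².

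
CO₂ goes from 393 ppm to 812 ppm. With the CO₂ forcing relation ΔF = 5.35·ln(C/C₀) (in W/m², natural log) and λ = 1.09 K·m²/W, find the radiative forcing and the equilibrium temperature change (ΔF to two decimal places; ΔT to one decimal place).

CO₂: 5.35 × ln(812/393) = 5.35 × ln(2.06616) = 5.35 × 0.72569 = 3.8824 W/m².
ΔT = λ ΔF = 1.09 × 3.88 = 4.2292 K.

ΔF = 3.88 W/m²; ΔT = 4.2 K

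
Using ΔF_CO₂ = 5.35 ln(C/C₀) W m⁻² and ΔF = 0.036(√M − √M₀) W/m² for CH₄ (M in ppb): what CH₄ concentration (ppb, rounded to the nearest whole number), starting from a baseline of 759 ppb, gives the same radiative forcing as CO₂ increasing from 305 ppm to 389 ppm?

CO₂ forcing: 5.35 × ln(389/305) = 5.35 × 0.243268 = 1.30148 W/m².
Set 0.036(√M − √759) = 1.30148: √M = 1.30148/0.036 + √759 = 36.1522 + 27.5500 = 63.7022.
M = (63.7022)² = 4057.97 ppb.

M ≈ 4058 ppb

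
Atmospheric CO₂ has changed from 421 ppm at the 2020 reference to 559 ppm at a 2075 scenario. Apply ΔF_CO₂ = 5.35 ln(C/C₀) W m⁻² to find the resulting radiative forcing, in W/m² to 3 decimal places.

ΔF = 1.517 W/m²

CO₂ absorption bands are partially saturated, so forcing scales with the logarithm of the concentration ratio.
CO₂: 5.35 × ln(559/421) = 5.35 × ln(1.32779) = 5.35 × 0.28352 = 1.5168 W/m².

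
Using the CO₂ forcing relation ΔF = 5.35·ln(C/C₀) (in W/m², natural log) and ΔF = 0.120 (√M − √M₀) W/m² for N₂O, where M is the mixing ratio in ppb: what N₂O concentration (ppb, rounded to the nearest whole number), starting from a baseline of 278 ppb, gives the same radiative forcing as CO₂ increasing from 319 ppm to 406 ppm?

M ≈ 752 ppb

CO₂ forcing: 5.35 × ln(406/319) = 5.35 × 0.241162 = 1.29022 W/m².
Set 0.120(√M − √278) = 1.29022: √M = 1.29022/0.120 + √278 = 10.7518 + 16.6733 = 27.4251.
M = (27.4251)² = 752.14 ppb.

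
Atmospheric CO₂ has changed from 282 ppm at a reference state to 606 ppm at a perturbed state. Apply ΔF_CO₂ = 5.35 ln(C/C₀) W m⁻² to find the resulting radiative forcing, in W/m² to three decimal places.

CO₂ absorption bands are partially saturated, so forcing scales with the logarithm of the concentration ratio.
CO₂: 5.35 × ln(606/282) = 5.35 × ln(2.14894) = 5.35 × 0.76497 = 4.0926 W/m².

ΔF = 4.093 W/m²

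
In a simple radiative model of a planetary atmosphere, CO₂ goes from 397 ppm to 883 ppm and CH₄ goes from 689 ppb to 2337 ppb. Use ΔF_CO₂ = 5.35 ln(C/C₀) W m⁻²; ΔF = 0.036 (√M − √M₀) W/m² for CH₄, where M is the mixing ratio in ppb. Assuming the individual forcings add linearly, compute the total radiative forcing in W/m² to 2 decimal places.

CO₂: 5.35 × ln(883/397) = 5.35 × ln(2.22418) = 5.35 × 0.79939 = 4.2767 W/m².
CH₄: 0.036 × (√2337 − √689) = 0.036 × (48.3425 − 26.2488) = 0.036 × 22.0937 = 0.7954 W/m².
Total ΔF = 4.2767 + 0.7954 = 5.0721 W/m².

ΔF = 5.07 W/m²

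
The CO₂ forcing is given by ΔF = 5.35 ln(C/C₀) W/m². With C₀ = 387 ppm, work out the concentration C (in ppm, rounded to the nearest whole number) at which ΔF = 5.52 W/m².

Set 5.35 ln(C/387) = 5.52, so ln(C/387) = 5.52/5.35 = 1.03178.
Then C/387 = e^1.03178 = 2.80606, giving C = 387 × 2.80606 = 1085.95 ppm.

C ≈ 1086 ppm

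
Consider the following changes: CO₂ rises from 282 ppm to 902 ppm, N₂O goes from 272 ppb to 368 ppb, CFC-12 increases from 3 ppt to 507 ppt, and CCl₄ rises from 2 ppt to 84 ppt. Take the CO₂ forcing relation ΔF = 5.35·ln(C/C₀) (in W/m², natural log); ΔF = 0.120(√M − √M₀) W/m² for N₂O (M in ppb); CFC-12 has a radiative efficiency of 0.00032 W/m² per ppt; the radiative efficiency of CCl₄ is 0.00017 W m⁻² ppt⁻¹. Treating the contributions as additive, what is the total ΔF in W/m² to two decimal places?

ΔF = 6.72 W/m²

CO₂: 5.35 × ln(902/282) = 5.35 × ln(3.19858) = 5.35 × 1.16271 = 6.2205 W/m².
N₂O: 0.120 × (√368 − √272) = 0.120 × (19.1833 − 16.4924) = 0.120 × 2.6909 = 0.3229 W/m².
CFC-12: ΔF = 0.00032 × (507 − 3) = 0.00032 × 504 = 0.1613 W/m².
CCl₄: ΔF = 0.00017 × (84 − 2) = 0.00017 × 82 = 0.0139 W/m².
Total ΔF = 6.2205 + 0.3229 + 0.1613 + 0.0139 = 6.7186 W/m².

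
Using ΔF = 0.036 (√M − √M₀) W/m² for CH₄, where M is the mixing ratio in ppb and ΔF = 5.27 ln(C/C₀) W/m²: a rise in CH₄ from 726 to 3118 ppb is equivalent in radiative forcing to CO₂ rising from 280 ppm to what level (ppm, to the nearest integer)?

CH₄ forcing: 0.036 × (√3118 − √726) = 0.036 × (55.8391 − 26.9444) = 0.036 × 28.8947 = 1.04021 W/m².
Set 5.27 ln(C/280) = 1.04021: ln(C/280) = 1.04021/5.27 = 0.19738, so C = 280 × e^0.19738 = 280 × 1.21821 = 341.10 ppm.

C ≈ 341 ppm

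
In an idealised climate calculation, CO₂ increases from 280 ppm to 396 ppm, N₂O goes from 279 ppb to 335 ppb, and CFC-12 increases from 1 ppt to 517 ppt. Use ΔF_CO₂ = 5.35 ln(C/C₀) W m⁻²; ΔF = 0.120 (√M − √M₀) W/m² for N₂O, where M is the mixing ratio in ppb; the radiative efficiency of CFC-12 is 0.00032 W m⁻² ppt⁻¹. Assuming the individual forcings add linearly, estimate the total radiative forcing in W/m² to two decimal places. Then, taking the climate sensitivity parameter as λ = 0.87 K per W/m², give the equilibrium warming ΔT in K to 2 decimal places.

CO₂: 5.35 × ln(396/280) = 5.35 × ln(1.41429) = 5.35 × 0.34663 = 1.8545 W/m².
N₂O: 0.120 × (√335 − √279) = 0.120 × (18.3030 − 16.7033) = 0.120 × 1.5997 = 0.1920 W/m².
CFC-12: ΔF = 0.00032 × (517 − 1) = 0.00032 × 516 = 0.1651 W/m².
Total ΔF = 1.8545 + 0.1920 + 0.1651 = 2.2116 W/m².
ΔT = λ ΔF = 0.87 × 2.21 = 1.9227 K.

ΔF = 2.21 W/m²; ΔT = 1.92 K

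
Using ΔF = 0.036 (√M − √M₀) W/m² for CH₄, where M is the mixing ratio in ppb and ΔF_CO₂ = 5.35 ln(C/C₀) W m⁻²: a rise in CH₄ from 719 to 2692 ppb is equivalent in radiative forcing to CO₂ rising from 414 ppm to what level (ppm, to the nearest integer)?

CH₄ forcing: 0.036 × (√2692 − √719) = 0.036 × (51.8845 − 26.8142) = 0.036 × 25.0703 = 0.90253 W/m².
Set 5.35 ln(C/414) = 0.90253: ln(C/414) = 0.90253/5.35 = 0.16870, so C = 414 × e^0.16870 = 414 × 1.18376 = 490.08 ppm.

C ≈ 490 ppm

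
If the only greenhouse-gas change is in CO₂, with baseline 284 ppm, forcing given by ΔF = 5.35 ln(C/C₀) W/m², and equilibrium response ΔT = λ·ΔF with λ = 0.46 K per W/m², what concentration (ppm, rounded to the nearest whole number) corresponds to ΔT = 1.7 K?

Required forcing: ΔF = ΔT/λ = 1.7/0.46 = 3.6957 W/m².
Then ln(C/284) = ΔF/5.35 = 3.6957/5.35 = 0.69079.
So C = 284 × e^0.69079 = 284 × 1.99529 = 566.66 ppm.

C ≈ 567 ppm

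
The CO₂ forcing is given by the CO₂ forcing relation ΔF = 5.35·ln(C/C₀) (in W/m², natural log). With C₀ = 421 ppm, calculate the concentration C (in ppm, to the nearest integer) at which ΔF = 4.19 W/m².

C ≈ 921 ppm

Set 5.35 ln(C/421) = 4.19, so ln(C/421) = 4.19/5.35 = 0.78318.
Then C/421 = e^0.78318 = 2.18842, giving C = 421 × 2.18842 = 921.32 ppm.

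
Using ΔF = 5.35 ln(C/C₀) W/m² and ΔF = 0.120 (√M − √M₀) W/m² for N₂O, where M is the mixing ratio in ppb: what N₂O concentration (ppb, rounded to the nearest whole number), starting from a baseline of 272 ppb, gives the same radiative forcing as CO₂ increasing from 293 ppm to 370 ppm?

CO₂ forcing: 5.35 × ln(370/293) = 5.35 × 0.233330 = 1.24832 W/m².
Set 0.120(√M − √272) = 1.24832: √M = 1.24832/0.120 + √272 = 10.4027 + 16.4924 = 26.8951.
M = (26.8951)² = 723.35 ppb.

M ≈ 723 ppb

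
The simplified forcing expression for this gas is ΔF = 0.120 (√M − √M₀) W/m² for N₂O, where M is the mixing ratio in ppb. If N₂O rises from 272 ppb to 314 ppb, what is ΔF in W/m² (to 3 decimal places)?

N₂O: 0.120 × (√314 − √272) = 0.120 × (17.7200 − 16.4924) = 0.120 × 1.2276 = 0.1473 W/m².

ΔF = 0.147 W/m²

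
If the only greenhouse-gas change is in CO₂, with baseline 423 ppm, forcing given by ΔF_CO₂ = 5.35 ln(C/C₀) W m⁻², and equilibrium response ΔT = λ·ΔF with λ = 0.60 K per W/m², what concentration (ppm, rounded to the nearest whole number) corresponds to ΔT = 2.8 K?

C ≈ 1012 ppm

Required forcing: ΔF = ΔT/λ = 2.8/0.60 = 4.6667 W/m².
Then ln(C/423) = ΔF/5.35 = 4.6667/5.35 = 0.87228.
So C = 423 × e^0.87228 = 423 × 2.39236 = 1011.97 ppm.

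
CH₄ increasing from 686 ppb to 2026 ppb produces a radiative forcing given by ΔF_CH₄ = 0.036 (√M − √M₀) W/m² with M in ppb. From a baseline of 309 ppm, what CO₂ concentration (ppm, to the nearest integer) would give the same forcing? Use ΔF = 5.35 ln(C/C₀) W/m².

C ≈ 351 ppm

CH₄ forcing: 0.036 × (√2026 − √686) = 0.036 × (45.0111 − 26.1916) = 0.036 × 18.8195 = 0.67750 W/m².
Set 5.35 ln(C/309) = 0.67750: ln(C/309) = 0.67750/5.35 = 0.12664, so C = 309 × e^0.12664 = 309 × 1.13501 = 350.72 ppm.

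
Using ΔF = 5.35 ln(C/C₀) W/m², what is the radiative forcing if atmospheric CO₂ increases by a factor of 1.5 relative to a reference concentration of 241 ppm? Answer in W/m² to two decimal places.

ΔF = 5.35 × ln(1.5) = 5.35 × 0.40547 = 2.1693 W/m².

ΔF = 2.17 W/m²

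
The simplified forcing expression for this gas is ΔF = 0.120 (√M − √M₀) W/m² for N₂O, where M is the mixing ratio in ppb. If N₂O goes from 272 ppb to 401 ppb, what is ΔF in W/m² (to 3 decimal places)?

ΔF = 0.424 W/m²

N₂O: 0.120 × (√401 − √272) = 0.120 × (20.0250 − 16.4924) = 0.120 × 3.5326 = 0.4239 W/m².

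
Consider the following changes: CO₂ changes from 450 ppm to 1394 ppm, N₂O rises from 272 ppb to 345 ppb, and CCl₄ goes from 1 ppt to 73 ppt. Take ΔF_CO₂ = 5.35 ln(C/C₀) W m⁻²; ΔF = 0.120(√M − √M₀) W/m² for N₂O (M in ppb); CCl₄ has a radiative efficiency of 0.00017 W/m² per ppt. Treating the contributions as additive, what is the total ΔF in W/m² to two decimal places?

ΔF = 6.31 W/m²

CO₂: 5.35 × ln(1394/450) = 5.35 × ln(3.09778) = 5.35 × 1.13069 = 6.0492 W/m².
N₂O: 0.120 × (√345 − √272) = 0.120 × (18.5742 − 16.4924) = 0.120 × 2.0818 = 0.2498 W/m².
CCl₄: ΔF = 0.00017 × (73 − 1) = 0.00017 × 72 = 0.0122 W/m².
Total ΔF = 6.0492 + 0.2498 + 0.0122 = 6.3112 W/m².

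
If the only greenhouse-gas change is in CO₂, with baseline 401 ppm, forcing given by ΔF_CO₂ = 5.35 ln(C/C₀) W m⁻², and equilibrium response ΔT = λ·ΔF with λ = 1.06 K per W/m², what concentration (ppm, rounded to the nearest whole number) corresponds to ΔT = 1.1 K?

C ≈ 487 ppm

Required forcing: ΔF = ΔT/λ = 1.1/1.06 = 1.0377 W/m².
Then ln(C/401) = ΔF/5.35 = 1.0377/5.35 = 0.19396.
So C = 401 × e^0.19396 = 401 × 1.21405 = 486.83 ppm.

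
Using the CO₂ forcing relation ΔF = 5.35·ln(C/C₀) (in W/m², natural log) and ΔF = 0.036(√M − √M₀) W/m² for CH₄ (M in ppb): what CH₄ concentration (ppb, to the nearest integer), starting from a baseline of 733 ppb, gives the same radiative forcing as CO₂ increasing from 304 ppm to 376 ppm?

M ≈ 3441 ppb

CO₂ forcing: 5.35 × ln(376/304) = 5.35 × 0.212561 = 1.13720 W/m².
Set 0.036(√M − √733) = 1.13720: √M = 1.13720/0.036 + √733 = 31.5889 + 27.0740 = 58.6629.
M = (58.6629)² = 3441.34 ppb.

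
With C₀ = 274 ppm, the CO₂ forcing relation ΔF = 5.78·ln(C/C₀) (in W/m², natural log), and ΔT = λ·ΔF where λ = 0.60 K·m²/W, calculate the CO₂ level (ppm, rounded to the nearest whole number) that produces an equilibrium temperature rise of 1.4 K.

C ≈ 410 ppm

Required forcing: ΔF = ΔT/λ = 1.4/0.60 = 2.3333 W/m².
Then ln(C/274) = ΔF/5.78 = 2.3333/5.78 = 0.40369.
So C = 274 × e^0.40369 = 274 × 1.49734 = 410.27 ppm.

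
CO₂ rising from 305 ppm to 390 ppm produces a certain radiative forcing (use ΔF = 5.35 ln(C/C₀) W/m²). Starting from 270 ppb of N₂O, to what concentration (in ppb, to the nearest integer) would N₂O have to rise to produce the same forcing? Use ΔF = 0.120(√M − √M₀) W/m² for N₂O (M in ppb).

CO₂ forcing: 5.35 × ln(390/305) = 5.35 × 0.245835 = 1.31522 W/m².
Set 0.120(√M − √270) = 1.31522: √M = 1.31522/0.120 + √270 = 10.9602 + 16.4317 = 27.3919.
M = (27.3919)² = 750.32 ppb.

M ≈ 750 ppb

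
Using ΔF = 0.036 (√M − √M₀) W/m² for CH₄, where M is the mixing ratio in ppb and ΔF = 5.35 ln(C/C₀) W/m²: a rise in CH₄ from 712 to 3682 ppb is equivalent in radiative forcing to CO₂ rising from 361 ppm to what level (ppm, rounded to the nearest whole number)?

CH₄ forcing: 0.036 × (√3682 − √712) = 0.036 × (60.6795 − 26.6833) = 0.036 × 33.9962 = 1.22386 W/m².
Set 5.35 ln(C/361) = 1.22386: ln(C/361) = 1.22386/5.35 = 0.22876, so C = 361 × e^0.22876 = 361 × 1.25704 = 453.79 ppm.

C ≈ 454 ppm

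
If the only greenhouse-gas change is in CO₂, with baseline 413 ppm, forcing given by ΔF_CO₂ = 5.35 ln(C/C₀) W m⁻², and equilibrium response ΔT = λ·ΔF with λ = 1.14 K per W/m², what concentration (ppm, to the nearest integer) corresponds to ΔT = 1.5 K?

Required forcing: ΔF = ΔT/λ = 1.5/1.14 = 1.3158 W/m².
Then ln(C/413) = ΔF/5.35 = 1.3158/5.35 = 0.24594.
So C = 413 × e^0.24594 = 413 × 1.27882 = 528.15 ppm.

C ≈ 528 ppm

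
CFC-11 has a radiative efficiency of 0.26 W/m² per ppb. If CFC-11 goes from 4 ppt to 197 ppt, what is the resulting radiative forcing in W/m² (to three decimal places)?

ΔF = 0.050 W/m²

CFC-11: Δ = 197 − 4 = 193 ppt = 0.193 ppb; ΔF = 0.26 × 0.193 = 0.0502 W/m².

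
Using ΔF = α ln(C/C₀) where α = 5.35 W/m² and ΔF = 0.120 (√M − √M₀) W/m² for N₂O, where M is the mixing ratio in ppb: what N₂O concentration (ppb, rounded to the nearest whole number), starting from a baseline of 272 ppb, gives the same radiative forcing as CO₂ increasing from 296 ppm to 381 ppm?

M ≈ 770 ppb

CO₂ forcing: 5.35 × ln(381/296) = 5.35 × 0.252440 = 1.35055 W/m².
Set 0.120(√M − √272) = 1.35055: √M = 1.35055/0.120 + √272 = 11.2546 + 16.4924 = 27.7470.
M = (27.7470)² = 769.90 ppb.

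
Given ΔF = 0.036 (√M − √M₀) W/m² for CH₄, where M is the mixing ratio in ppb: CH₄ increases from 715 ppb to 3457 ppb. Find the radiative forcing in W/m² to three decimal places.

CH₄: 0.036 × (√3457 − √715) = 0.036 × (58.7963 − 26.7395) = 0.036 × 32.0568 = 1.1540 W/m².

ΔF = 1.154 W/m²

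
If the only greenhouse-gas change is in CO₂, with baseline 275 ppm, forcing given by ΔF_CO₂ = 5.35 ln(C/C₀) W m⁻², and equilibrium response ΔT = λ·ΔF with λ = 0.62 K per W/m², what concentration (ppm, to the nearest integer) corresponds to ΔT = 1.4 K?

C ≈ 419 ppm

Required forcing: ΔF = ΔT/λ = 1.4/0.62 = 2.2581 W/m².
Then ln(C/275) = ΔF/5.35 = 2.2581/5.35 = 0.42207.
So C = 275 × e^0.42207 = 275 × 1.52512 = 419.41 ppm.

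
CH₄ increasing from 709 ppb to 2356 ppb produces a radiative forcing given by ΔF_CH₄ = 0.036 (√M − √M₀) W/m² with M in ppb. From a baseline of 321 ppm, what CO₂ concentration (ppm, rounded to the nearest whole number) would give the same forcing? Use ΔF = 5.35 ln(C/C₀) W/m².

C ≈ 372 ppm

CH₄ forcing: 0.036 × (√2356 − √709) = 0.036 × (48.5386 − 26.6271) = 0.036 × 21.9115 = 0.78881 W/m².
Set 5.35 ln(C/321) = 0.78881: ln(C/321) = 0.78881/5.35 = 0.14744, so C = 321 × e^0.14744 = 321 × 1.15886 = 371.99 ppm.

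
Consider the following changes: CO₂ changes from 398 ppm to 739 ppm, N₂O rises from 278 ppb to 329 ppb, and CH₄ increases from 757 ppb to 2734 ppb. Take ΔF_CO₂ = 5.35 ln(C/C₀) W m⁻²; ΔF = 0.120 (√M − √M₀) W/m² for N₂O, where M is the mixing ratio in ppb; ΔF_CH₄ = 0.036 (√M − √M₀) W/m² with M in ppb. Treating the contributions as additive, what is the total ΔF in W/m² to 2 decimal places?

CO₂: 5.35 × ln(739/398) = 5.35 × ln(1.85678) = 5.35 × 0.61884 = 3.3108 W/m².
N₂O: 0.120 × (√329 − √278) = 0.120 × (18.1384 − 16.6733) = 0.120 × 1.4651 = 0.1758 W/m².
CH₄: 0.036 × (√2734 − √757) = 0.036 × (52.2877 − 27.5136) = 0.036 × 24.7741 = 0.8919 W/m².
Total ΔF = 3.3108 + 0.1758 + 0.8919 = 4.3785 W/m².

ΔF = 4.38 W/m²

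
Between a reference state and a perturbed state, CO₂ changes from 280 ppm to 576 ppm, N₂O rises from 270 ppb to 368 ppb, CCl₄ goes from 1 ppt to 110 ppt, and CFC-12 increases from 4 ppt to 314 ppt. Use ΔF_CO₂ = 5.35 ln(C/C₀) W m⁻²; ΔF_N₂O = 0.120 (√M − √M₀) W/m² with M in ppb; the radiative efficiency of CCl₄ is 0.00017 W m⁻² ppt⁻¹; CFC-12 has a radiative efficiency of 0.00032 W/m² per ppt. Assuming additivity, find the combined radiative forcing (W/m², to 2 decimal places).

ΔF = 4.31 W/m²

CO₂: 5.35 × ln(576/280) = 5.35 × ln(2.05714) = 5.35 × 0.72132 = 3.8591 W/m².
N₂O: 0.120 × (√368 − √270) = 0.120 × (19.1833 − 16.4317) = 0.120 × 2.7516 = 0.3302 W/m².
CCl₄: ΔF = 0.00017 × (110 − 1) = 0.00017 × 109 = 0.0185 W/m².
CFC-12: ΔF = 0.00032 × (314 − 4) = 0.00032 × 310 = 0.0992 W/m².
Total ΔF = 3.8591 + 0.3302 + 0.0185 + 0.0992 = 4.3070 W/m².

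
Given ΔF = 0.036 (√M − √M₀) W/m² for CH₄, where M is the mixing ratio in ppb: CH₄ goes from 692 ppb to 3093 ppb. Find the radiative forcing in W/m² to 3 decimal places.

ΔF = 1.055 W/m²

CH₄: 0.036 × (√3093 − √692) = 0.036 × (55.6147 − 26.3059) = 0.036 × 29.3088 = 1.0551 W/m².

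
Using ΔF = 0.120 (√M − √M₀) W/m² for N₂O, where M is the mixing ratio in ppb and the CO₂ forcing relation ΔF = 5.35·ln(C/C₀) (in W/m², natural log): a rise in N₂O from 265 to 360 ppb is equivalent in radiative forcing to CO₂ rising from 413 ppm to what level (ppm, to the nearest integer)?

C ≈ 439 ppm

N₂O forcing: 0.120 × (√360 − √265) = 0.120 × (18.9737 − 16.2788) = 0.120 × 2.6949 = 0.32339 W/m².
Set 5.35 ln(C/413) = 0.32339: ln(C/413) = 0.32339/5.35 = 0.06045, so C = 413 × e^0.06045 = 413 × 1.06231 = 438.73 ppm.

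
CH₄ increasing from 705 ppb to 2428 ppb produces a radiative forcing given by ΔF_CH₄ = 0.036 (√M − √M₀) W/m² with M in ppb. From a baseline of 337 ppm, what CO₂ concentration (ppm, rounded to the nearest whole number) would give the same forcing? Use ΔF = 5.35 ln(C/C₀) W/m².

CH₄ forcing: 0.036 × (√2428 − √705) = 0.036 × (49.2747 − 26.5518) = 0.036 × 22.7229 = 0.81802 W/m².
Set 5.35 ln(C/337) = 0.81802: ln(C/337) = 0.81802/5.35 = 0.15290, so C = 337 × e^0.15290 = 337 × 1.16521 = 392.68 ppm.

C ≈ 393 ppm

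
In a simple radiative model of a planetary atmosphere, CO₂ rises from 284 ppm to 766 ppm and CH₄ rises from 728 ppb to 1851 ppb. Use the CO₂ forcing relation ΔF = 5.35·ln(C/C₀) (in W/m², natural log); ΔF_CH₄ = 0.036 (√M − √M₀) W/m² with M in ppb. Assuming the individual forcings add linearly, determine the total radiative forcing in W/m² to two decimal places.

ΔF = 5.89 W/m²

CO₂: 5.35 × ln(766/284) = 5.35 × ln(2.69718) = 5.35 × 0.99221 = 5.3083 W/m².
CH₄: 0.036 × (√1851 − √728) = 0.036 × (43.0232 − 26.9815) = 0.036 × 16.0417 = 0.5775 W/m².
Total ΔF = 5.3083 + 0.5775 = 5.8858 W/m².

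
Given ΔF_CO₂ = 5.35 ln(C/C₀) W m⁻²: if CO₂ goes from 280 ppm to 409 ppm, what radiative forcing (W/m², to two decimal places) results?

ΔF = 2.03 W/m²

CO₂: 5.35 × ln(409/280) = 5.35 × ln(1.46071) = 5.35 × 0.37892 = 2.0272 W/m².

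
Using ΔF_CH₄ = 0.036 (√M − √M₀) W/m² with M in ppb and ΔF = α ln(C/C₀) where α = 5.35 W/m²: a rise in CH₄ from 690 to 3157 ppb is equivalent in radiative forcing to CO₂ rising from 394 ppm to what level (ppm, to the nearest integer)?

CH₄ forcing: 0.036 × (√3157 − √690) = 0.036 × (56.1872 − 26.2679) = 0.036 × 29.9193 = 1.07709 W/m².
Set 5.35 ln(C/394) = 1.07709: ln(C/394) = 1.07709/5.35 = 0.20133, so C = 394 × e^0.20133 = 394 × 1.22303 = 481.87 ppm.

C ≈ 482 ppm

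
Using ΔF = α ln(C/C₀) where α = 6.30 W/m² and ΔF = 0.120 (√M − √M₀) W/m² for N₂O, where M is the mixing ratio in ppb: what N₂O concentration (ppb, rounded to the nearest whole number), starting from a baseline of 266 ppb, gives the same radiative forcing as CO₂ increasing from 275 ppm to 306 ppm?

CO₂ forcing: 6.30 × ln(306/275) = 6.30 × 0.106814 = 0.67293 W/m².
Set 0.120(√M − √266) = 0.67293: √M = 0.67293/0.120 + √266 = 5.6078 + 16.3095 = 21.9173.
M = (21.9173)² = 480.37 ppb.

M ≈ 480 ppb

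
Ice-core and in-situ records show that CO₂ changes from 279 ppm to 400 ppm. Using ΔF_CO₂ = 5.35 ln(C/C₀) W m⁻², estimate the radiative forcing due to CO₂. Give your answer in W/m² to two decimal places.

ΔF = 1.93 W/m²

CO₂: 5.35 × ln(400/279) = 5.35 × ln(1.43369) = 5.35 × 0.36025 = 1.9273 W/m².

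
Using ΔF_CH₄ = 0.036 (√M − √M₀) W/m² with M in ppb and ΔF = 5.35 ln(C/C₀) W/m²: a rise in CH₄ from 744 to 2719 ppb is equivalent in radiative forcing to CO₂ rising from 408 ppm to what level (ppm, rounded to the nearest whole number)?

C ≈ 482 ppm

CH₄ forcing: 0.036 × (√2719 − √744) = 0.036 × (52.1440 − 27.2764) = 0.036 × 24.8676 = 0.89523 W/m².
Set 5.35 ln(C/408) = 0.89523: ln(C/408) = 0.89523/5.35 = 0.16733, so C = 408 × e^0.16733 = 408 × 1.18214 = 482.31 ppm.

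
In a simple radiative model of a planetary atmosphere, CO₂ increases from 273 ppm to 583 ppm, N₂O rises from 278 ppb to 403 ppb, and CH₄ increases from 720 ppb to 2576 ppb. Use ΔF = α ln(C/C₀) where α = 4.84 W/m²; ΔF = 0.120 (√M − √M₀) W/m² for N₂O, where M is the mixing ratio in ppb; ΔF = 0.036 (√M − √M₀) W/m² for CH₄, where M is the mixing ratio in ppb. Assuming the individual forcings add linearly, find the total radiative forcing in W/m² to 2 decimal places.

ΔF = 4.94 W/m²

CO₂: 4.84 × ln(583/273) = 4.84 × ln(2.13553) = 4.84 × 0.75871 = 3.6722 W/m².
N₂O: 0.120 × (√403 − √278) = 0.120 × (20.0749 − 16.6733) = 0.120 × 3.4016 = 0.4082 W/m².
CH₄: 0.036 × (√2576 − √720) = 0.036 × (50.7543 − 26.8328) = 0.036 × 23.9215 = 0.8612 W/m².
Total ΔF = 3.6722 + 0.4082 + 0.8612 = 4.9416 W/m².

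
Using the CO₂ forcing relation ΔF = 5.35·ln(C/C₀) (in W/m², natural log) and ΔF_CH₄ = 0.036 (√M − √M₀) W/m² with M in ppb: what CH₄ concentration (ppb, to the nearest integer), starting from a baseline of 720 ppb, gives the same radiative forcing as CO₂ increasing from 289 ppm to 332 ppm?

M ≈ 2251 ppb

CO₂ forcing: 5.35 × ln(332/289) = 5.35 × 0.138708 = 0.74209 W/m².
Set 0.036(√M − √720) = 0.74209: √M = 0.74209/0.036 + √720 = 20.6136 + 26.8328 = 47.4464.
M = (47.4464)² = 2251.16 ppb.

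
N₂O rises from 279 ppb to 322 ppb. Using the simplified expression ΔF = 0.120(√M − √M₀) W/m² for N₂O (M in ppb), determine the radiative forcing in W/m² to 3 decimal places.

N₂O: 0.120 × (√322 − √279) = 0.120 × (17.9444 − 16.7033) = 0.120 × 1.2411 = 0.1489 W/m².

ΔF = 0.149 W/m²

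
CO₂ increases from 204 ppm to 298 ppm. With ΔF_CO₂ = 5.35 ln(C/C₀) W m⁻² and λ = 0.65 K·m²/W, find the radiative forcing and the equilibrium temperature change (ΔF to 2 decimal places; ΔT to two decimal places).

CO₂: 5.35 × ln(298/204) = 5.35 × ln(1.46078) = 5.35 × 0.37897 = 2.0275 W/m².
ΔT = λ ΔF = 0.65 × 2.03 = 1.3195 K.

ΔF = 2.03 W/m²; ΔT = 1.32 K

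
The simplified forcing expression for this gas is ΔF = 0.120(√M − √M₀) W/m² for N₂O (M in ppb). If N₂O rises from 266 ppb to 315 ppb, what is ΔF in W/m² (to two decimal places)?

N₂O: 0.120 × (√315 − √266) = 0.120 × (17.7482 − 16.3095) = 0.120 × 1.4387 = 0.1726 W/m².

ΔF = 0.17 W/m²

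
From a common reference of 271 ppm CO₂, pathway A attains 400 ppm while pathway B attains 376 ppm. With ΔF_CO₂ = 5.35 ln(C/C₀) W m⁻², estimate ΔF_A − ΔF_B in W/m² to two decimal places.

ΔF_A = 5.35 ln(400/271) = 5.35 × 0.38935 = 2.0830 W/m².
ΔF_B = 5.35 ln(376/271) = 5.35 × 0.32747 = 1.7520 W/m².
Difference: 2.0830 − 1.7520 = 0.3310 W/m².

ΔF_A − ΔF_B = 0.33 W/m²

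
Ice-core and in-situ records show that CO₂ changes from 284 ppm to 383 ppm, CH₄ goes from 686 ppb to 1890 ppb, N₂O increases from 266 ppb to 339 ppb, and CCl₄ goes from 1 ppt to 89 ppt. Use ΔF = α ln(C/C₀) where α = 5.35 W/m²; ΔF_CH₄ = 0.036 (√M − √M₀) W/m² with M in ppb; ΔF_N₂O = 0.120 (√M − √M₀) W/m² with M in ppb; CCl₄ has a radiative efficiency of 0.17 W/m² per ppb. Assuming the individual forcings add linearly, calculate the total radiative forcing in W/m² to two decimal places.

ΔF = 2.49 W/m²

CO₂: 5.35 × ln(383/284) = 5.35 × ln(1.34859) = 5.35 × 0.29906 = 1.6000 W/m².
CH₄: 0.036 × (√1890 − √686) = 0.036 × (43.4741 − 26.1916) = 0.036 × 17.2825 = 0.6222 W/m².
N₂O: 0.120 × (√339 − √266) = 0.120 × (18.4120 − 16.3095) = 0.120 × 2.1025 = 0.2523 W/m².
CCl₄: Δ = 89 − 1 = 88 ppt = 0.088 ppb; ΔF = 0.17 × 0.088 = 0.0150 W/m².
Total ΔF = 1.6000 + 0.6222 + 0.2523 + 0.0150 = 2.4895 W/m².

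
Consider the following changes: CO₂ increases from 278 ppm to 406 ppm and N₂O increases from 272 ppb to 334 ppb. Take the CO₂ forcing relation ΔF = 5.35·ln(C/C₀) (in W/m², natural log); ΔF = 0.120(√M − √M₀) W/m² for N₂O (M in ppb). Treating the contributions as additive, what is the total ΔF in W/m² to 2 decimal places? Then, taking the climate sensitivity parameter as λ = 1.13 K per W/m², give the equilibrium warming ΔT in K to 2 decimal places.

CO₂: 5.35 × ln(406/278) = 5.35 × ln(1.46043) = 5.35 × 0.37873 = 2.0262 W/m².
N₂O: 0.120 × (√334 − √272) = 0.120 × (18.2757 − 16.4924) = 0.120 × 1.7833 = 0.2140 W/m².
Total ΔF = 2.0262 + 0.2140 = 2.2402 W/m².
ΔT = λ ΔF = 1.13 × 2.24 = 2.5312 K.

ΔF = 2.24 W/m²; ΔT = 2.53 K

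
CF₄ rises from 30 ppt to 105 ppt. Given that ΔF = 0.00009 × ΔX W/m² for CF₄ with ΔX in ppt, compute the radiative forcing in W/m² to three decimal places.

CF₄: ΔF = 0.00009 × (105 − 30) = 0.00009 × 75 = 0.0068 W/m².

ΔF = 0.007 W/m²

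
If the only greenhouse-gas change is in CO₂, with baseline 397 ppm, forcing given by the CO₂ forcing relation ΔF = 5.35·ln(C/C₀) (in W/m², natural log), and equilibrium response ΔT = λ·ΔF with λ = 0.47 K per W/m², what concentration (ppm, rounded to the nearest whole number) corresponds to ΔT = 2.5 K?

C ≈ 1073 ppm

Required forcing: ΔF = ΔT/λ = 2.5/0.47 = 5.3191 W/m².
Then ln(C/397) = ΔF/5.35 = 5.3191/5.35 = 0.99422.
So C = 397 × e^0.99422 = 397 × 2.70262 = 1072.94 ppm.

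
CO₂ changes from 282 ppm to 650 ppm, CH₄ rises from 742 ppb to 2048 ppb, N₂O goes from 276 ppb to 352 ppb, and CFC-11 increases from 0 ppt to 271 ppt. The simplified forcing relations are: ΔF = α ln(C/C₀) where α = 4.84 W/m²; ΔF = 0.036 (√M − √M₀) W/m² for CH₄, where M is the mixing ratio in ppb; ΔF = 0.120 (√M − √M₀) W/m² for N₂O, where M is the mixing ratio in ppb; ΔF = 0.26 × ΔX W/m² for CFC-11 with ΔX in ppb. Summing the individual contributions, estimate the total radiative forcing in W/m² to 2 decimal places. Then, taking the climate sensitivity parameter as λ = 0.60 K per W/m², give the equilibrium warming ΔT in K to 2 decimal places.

ΔF = 5.02 W/m²; ΔT = 3.01 K

CO₂: 4.84 × ln(650/282) = 4.84 × ln(2.30496) = 4.84 × 0.83506 = 4.0417 W/m².
CH₄: 0.036 × (√2048 − √742) = 0.036 × (45.2548 − 27.2397) = 0.036 × 18.0151 = 0.6485 W/m².
N₂O: 0.120 × (√352 − √276) = 0.120 × (18.7617 − 16.6132) = 0.120 × 2.1485 = 0.2578 W/m².
CFC-11: Δ = 271 − 0 = 271 ppt = 0.271 ppb; ΔF = 0.26 × 0.271 = 0.0705 W/m².
Total ΔF = 4.0417 + 0.6485 + 0.2578 + 0.0705 = 5.0185 W/m².
ΔT = λ ΔF = 0.60 × 5.02 = 3.0120 K.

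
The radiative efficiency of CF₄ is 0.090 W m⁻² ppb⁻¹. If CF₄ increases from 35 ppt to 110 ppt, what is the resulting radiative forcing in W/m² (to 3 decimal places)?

ΔF = 0.007 W/m²

CF₄: Δ = 110 − 35 = 75 ppt = 0.075 ppb; ΔF = 0.090 × 0.075 = 0.0068 W/m².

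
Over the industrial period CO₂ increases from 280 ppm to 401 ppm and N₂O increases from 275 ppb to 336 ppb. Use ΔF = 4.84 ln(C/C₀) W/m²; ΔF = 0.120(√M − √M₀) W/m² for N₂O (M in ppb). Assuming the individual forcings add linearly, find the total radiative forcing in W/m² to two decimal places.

CO₂: 4.84 × ln(401/280) = 4.84 × ln(1.43214) = 4.84 × 0.35917 = 1.7384 W/m².
N₂O: 0.120 × (√336 − √275) = 0.120 × (18.3303 − 16.5831) = 0.120 × 1.7472 = 0.2097 W/m².
Total ΔF = 1.7384 + 0.2097 = 1.9481 W/m².

ΔF = 1.95 W/m²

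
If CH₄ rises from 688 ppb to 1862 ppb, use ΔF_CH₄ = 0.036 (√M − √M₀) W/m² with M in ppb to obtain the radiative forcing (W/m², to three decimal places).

CH₄: 0.036 × (√1862 − √688) = 0.036 × (43.1509 − 26.2298) = 0.036 × 16.9211 = 0.6092 W/m².

ΔF = 0.609 W/m²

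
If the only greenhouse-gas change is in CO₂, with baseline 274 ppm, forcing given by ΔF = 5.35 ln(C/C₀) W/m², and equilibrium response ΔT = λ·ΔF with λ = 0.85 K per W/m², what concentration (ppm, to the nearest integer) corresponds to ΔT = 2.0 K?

C ≈ 425 ppm

Required forcing: ΔF = ΔT/λ = 2.0/0.85 = 2.3529 W/m².
Then ln(C/274) = ΔF/5.35 = 2.3529/5.35 = 0.43979.
So C = 274 × e^0.43979 = 274 × 1.55238 = 425.35 ppm.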